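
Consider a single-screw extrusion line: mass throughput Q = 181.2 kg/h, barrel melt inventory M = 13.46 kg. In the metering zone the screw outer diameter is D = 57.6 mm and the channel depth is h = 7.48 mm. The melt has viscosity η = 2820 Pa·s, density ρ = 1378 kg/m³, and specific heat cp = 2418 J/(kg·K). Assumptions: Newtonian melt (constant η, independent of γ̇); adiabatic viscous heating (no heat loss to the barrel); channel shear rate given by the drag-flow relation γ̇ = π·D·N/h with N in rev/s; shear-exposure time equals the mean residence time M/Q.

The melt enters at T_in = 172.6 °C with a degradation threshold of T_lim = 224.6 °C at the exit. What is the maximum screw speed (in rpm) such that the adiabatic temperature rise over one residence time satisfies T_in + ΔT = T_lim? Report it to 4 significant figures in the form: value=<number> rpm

value=37.59 rpm

Throughput in SI: Q_s = 181.2 kg/h ÷ 3600 s/h = 0.0503333 kg/s
t_res = M / Q_s = 13.46 / 0.0503333 = 267.417 s
Convert to metres: D = 0.0576 m, h = 0.00748 m
ΔT_a = T_lim − T_in = 224.6 °C − 172.6 °C = 52 K
γ̇_max² = ΔT_a·ρ·cp/(η·t_res) = 52·1378·2418/(2820·267.417) = 229.758 s⁻²
γ̇_max = √229.758 = 15.1578 s⁻¹
N_max = γ̇_max·h / (π·D) = 15.1578 · 0.00748 / (π · 0.0576) = 0.626563 rev/s = 37.5938 rpm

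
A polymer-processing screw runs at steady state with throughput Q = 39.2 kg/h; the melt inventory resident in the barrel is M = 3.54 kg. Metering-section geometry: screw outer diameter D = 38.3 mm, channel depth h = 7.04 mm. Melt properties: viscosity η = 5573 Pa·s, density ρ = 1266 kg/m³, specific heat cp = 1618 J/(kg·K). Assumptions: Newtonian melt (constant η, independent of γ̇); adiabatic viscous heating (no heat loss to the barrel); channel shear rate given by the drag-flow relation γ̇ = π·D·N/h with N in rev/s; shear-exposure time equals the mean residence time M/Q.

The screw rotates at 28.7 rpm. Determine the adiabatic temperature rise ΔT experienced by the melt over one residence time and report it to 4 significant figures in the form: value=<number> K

value=59.12 K

Throughput in SI: Q_s = 39.2 kg/h ÷ 3600 s/h = 0.0108889 kg/s
t_res = M / Q_s = 3.54 / 0.0108889 = 325.102 s
Convert to SI: D = 0.0383 m, h = 0.00704 m, N = 28.7/60 = 0.478333 rev/s
γ̇ = π·D·N / h = π · 0.0383 · 0.478333 / 0.00704 = 8.17536 s⁻¹
Adiabatic rise: ΔT = η γ̇² t_res / (ρ cp) = 5573·(8.17536)²·325.102 / (1266·1618) = 59.1166 K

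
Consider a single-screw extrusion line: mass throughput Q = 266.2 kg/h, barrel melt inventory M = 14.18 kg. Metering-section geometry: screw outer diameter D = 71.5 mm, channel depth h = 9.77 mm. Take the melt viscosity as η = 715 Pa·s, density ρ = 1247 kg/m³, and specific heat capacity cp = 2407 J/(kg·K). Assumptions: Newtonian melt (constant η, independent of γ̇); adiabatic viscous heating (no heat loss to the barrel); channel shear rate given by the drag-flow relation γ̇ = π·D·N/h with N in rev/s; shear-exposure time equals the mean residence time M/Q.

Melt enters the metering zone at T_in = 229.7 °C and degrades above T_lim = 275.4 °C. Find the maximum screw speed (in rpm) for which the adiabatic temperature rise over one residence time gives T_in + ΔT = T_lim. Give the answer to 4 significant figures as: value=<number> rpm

value=82.54 rpm

Q_s = Q / 3600 = 266.2 / 3600 = 0.0739444 kg/s
t_res = M / Q_s = 14.18 ÷ 0.0739444 = 191.766 s
D = 71.5 mm = 0.0715 m;  h = 9.77 mm = 0.00977 m
ΔT_a = T_lim − T_in = 275.4 − 229.7 = 45.7 K
γ̇_max² = ΔT_a·ρ·cp / (η·t_res) = [45.7 × 1247 × 2407] / [715 × 191.766] = 1000.42 s⁻²
γ̇_max = sqrt(1000.42) = 31.6294 s⁻¹
Solve γ̇ = πDN/h for N: N_max = γ̇_max·h/(π·D) = 31.6294 × 0.00977 / (π × 0.0715) = 1.37572 rev/s = 82.5431 rpm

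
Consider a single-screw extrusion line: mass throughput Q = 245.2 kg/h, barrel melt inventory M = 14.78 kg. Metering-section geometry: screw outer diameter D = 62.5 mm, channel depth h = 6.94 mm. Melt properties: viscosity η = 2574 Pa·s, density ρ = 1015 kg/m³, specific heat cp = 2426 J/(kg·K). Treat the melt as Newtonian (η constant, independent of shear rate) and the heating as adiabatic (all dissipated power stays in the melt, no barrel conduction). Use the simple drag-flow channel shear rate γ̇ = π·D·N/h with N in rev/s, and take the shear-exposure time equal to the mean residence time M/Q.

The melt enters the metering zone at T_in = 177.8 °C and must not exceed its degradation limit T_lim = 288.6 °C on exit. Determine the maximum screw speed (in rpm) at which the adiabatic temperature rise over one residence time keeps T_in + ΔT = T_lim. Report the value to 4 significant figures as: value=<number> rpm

value=46.87 rpm

Throughput in SI: Q_s = 245.2 kg/h ÷ 3600 s/h = 0.0681111 kg/s
t_res = M / Q_s = 14.78 ÷ 0.0681111 = 216.998 s
D = 62.5 mm = 0.0625 m;  h = 6.94 mm = 0.00694 m
ΔT_a = T_lim − T_in = 288.6 − 177.8 = 110.8 K
γ̇_max² = ΔT_a·ρ·cp/(η·t_res) = 110.8·1015·2426/(2574·216.998) = 488.463 s⁻²
γ̇_max = √488.463 = 22.1012 s⁻¹
N_max = γ̇_max h / (πD) = 22.1012·0.00694/(π·0.0625) = 0.78117 rev/s → ×60 = 46.8702 rpm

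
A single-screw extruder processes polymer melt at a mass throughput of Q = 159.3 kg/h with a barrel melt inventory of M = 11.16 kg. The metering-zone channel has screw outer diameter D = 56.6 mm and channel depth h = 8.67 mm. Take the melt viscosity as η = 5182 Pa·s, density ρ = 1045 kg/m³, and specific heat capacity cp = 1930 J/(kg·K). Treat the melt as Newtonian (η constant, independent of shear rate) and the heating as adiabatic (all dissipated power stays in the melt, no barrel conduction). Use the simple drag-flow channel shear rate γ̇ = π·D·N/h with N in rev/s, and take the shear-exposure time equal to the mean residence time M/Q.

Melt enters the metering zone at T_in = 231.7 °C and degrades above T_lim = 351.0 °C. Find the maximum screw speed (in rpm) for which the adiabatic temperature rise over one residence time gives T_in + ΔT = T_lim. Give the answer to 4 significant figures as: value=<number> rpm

Throughput in SI: Q_s = 159.3 kg/h ÷ 3600 s/h = 0.04425 kg/s
t_res = M / Q_s = 11.16 / 0.04425 = 252.203 s
D = 56.6 mm = 0.0566 m;  h = 8.67 mm = 0.00867 m
ΔT_a = T_lim − T_in = 351.0 °C − 231.7 °C = 119.3 K
γ̇_max² = ΔT_a·ρ·cp / (η·t_res) = [119.3 × 1045 × 1930] / [5182 × 252.203] = 184.105 s⁻²
Take the square root: γ̇_max = √(184.105) = 13.5685 s⁻¹
Solve γ̇ = πDN/h for N: N_max = γ̇_max·h/(π·D) = 13.5685 × 0.00867 / (π × 0.0566) = 0.661585 rev/s = 39.6951 rpm

value=39.70 rpm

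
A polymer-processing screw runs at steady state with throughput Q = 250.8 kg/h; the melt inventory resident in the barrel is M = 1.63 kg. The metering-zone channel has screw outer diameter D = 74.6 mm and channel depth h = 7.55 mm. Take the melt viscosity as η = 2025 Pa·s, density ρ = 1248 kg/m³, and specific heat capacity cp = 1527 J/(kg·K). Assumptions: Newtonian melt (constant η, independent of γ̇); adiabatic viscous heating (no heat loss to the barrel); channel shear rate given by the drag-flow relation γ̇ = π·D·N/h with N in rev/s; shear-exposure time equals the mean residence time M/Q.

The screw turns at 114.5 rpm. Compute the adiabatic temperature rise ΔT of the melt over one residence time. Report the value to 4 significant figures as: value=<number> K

Throughput in SI: Q_s = 250.8 kg/h ÷ 3600 s/h = 0.0696667 kg/s
Mean residence time: t_res = M/Q_s = 1.63 kg / 0.0696667 kg/s = 23.3971 s
Convert to SI: D = 0.0746 m, h = 0.00755 m, N = 114.5/60 = 1.90833 rev/s
γ̇ = π·D·N / h = π · 0.0746 · 1.90833 / 0.00755 = 59.2374 s⁻¹
Adiabatic rise: ΔT = η γ̇² t_res / (ρ cp) = 2025·(59.2374)²·23.3971 / (1248·1527) = 87.2421 K

value=87.24 K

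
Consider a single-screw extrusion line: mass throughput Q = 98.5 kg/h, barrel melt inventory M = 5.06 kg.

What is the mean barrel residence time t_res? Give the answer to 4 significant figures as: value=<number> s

Convert throughput: Q = 98.5 kg/h = 98.5/3600 = 0.0273611 kg/s
Mean residence time: t_res = M/Q_s = 5.06 kg / 0.0273611 kg/s = 184.934 s

value=184.9 s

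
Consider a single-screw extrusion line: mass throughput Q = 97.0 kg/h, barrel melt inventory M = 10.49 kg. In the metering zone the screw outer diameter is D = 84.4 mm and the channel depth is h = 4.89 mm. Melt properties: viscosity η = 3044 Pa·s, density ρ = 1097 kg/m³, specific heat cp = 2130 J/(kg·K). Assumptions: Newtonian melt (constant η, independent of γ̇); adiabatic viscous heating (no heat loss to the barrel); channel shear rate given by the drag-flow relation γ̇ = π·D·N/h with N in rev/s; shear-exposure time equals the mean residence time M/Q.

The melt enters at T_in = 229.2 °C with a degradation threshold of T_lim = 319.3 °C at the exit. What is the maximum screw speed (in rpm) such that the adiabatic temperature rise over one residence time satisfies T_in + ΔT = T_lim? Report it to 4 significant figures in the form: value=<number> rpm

value=14.75 rpm

Throughput in SI: Q_s = 97.0 kg/h ÷ 3600 s/h = 0.0269444 kg/s
t_res = M / Q_s = 10.49 ÷ 0.0269444 = 389.32 s
D = 84.4 mm = 0.0844 m;  h = 4.89 mm = 0.00489 m
Allowable rise: ΔT_a = T_lim − T_in = 319.3 − 229.2 = 90.1 K
γ̇_max² = ΔT_a·ρ·cp/(η·t_res) = 90.1·1097·2130/(3044·389.32) = 177.648 s⁻²
γ̇_max = sqrt(177.648) = 13.3285 s⁻¹
Solve γ̇ = πDN/h for N: N_max = γ̇_max·h/(π·D) = 13.3285 × 0.00489 / (π × 0.0844) = 0.245808 rev/s = 14.7485 rpm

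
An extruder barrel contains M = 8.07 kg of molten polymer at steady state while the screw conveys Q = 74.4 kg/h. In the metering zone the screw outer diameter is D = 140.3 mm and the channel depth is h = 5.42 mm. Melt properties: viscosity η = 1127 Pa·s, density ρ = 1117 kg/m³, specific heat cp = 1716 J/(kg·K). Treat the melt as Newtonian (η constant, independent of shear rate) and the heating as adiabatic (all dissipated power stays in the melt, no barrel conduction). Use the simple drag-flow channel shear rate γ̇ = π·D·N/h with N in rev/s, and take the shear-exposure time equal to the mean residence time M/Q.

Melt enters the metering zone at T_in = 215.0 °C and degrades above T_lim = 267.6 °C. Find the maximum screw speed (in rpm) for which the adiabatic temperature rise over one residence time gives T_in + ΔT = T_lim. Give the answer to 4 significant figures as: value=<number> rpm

value=11.17 rpm

Q_s = Q / 3600 = 74.4 / 3600 = 0.0206667 kg/s
t_res = M / Q_s = 8.07 ÷ 0.0206667 = 390.484 s
Geometry in SI: D = 140.3 mm → 0.1403 m, h = 5.42 mm → 0.00542 m
ΔT_a = T_lim − T_in = 267.6 °C − 215.0 °C = 52.6 K
γ̇_max² = ΔT_a·ρ·cp / (η·t_res) = [52.6 × 1117 × 1716] / [1127 × 390.484] = 229.102 s⁻²
γ̇_max = sqrt(229.102) = 15.1361 s⁻¹
N_max = γ̇_max·h / (π·D) = 15.1361 · 0.00542 / (π · 0.1403) = 0.186126 rev/s = 11.1675 rpm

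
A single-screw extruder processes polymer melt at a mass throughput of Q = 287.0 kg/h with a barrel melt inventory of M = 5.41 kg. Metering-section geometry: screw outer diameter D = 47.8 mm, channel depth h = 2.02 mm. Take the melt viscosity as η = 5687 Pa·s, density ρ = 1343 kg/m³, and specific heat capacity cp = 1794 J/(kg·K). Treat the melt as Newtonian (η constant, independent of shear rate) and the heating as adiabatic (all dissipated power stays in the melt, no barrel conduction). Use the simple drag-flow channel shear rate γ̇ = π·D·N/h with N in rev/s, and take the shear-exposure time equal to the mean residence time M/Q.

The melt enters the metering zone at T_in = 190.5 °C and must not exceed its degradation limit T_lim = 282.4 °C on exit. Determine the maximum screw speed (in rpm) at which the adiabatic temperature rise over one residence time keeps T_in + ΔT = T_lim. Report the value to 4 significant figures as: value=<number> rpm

value=19.33 rpm

Convert throughput: Q = 287.0 kg/h = 287.0/3600 = 0.0797222 kg/s
t_res = M / Q_s = 5.41 ÷ 0.0797222 = 67.8606 s
Geometry in SI: D = 47.8 mm → 0.0478 m, h = 2.02 mm → 0.00202 m
Allowable rise: ΔT_a = T_lim − T_in = 282.4 − 190.5 = 91.9 K
γ̇_max² = ΔT_a·ρ·cp / (η·t_res) = [91.9 × 1343 × 1794] / [5687 × 67.8606] = 573.737 s⁻²
γ̇_max = sqrt(573.737) = 23.9528 s⁻¹
Solve γ̇ = πDN/h for N: N_max = γ̇_max·h/(π·D) = 23.9528 × 0.00202 / (π × 0.0478) = 0.322203 rev/s = 19.3322 rpm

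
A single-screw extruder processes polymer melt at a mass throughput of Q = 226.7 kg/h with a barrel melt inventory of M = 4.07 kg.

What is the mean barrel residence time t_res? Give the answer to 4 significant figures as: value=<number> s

value=64.63 s

Convert throughput: Q = 226.7 kg/h = 226.7/3600 = 0.0629722 kg/s
t_res = M / Q_s = 4.07 / 0.0629722 = 64.6317 s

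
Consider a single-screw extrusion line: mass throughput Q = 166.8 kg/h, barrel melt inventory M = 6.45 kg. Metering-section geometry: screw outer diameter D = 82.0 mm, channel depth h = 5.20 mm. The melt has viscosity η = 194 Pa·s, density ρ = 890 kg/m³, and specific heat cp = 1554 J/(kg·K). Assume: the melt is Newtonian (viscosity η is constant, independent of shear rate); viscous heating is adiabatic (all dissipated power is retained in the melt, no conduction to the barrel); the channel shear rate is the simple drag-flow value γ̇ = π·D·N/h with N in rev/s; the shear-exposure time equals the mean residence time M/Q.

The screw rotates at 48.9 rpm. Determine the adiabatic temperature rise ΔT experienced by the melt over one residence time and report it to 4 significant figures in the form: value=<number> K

Convert throughput: Q = 166.8 kg/h = 166.8/3600 = 0.0463333 kg/s
t_res = M / Q_s = 6.45 / 0.0463333 = 139.209 s
D = 82.0 mm = 0.082 m;  h = 5.20 mm = 0.0052 m;  N = 48.9 rpm / 60 = 0.815 rev/s
Shear rate: γ̇ = πDN/h = π·0.082·0.815/0.0052 = 40.3755 s⁻¹
ΔT = η·γ̇²·t_res / (ρ·cp) = 194 · (40.3755)² · 139.209 / (890 · 1554) = 31.8319 K

value=31.83 K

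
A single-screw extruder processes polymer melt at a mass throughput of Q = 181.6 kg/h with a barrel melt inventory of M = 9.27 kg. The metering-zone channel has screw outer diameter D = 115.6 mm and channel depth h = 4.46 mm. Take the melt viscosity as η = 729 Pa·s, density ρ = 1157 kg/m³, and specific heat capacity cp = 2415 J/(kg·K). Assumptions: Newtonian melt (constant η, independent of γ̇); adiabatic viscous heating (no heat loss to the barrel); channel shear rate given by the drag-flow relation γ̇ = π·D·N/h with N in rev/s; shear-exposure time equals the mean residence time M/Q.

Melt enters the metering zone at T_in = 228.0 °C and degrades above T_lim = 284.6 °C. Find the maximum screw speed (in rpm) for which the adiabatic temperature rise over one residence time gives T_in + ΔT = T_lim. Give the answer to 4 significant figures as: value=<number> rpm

Throughput in SI: Q_s = 181.6 kg/h ÷ 3600 s/h = 0.0504444 kg/s
Mean residence time: t_res = M/Q_s = 9.27 kg / 0.0504444 kg/s = 183.767 s
Geometry in SI: D = 115.6 mm → 0.1156 m, h = 4.46 mm → 0.00446 m
ΔT_a = T_lim − T_in = 284.6 °C − 228.0 °C = 56.6 K
γ̇_max² = ΔT_a·ρ·cp / (η·t_res) = [56.6 × 1157 × 2415] / [729 × 183.767] = 1180.52 s⁻²
γ̇_max = sqrt(1180.52) = 34.3587 s⁻¹
N_max = γ̇_max·h / (π·D) = 34.3587 · 0.00446 / (π · 0.1156) = 0.421953 rev/s = 25.3172 rpm

value=25.32 rpm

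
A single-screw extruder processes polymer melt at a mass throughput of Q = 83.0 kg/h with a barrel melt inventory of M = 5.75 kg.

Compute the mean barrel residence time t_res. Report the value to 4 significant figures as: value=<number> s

value=249.4 s

Convert throughput: Q = 83.0 kg/h = 83.0/3600 = 0.0230556 kg/s
t_res = M / Q_s = 5.75 ÷ 0.0230556 = 249.398 s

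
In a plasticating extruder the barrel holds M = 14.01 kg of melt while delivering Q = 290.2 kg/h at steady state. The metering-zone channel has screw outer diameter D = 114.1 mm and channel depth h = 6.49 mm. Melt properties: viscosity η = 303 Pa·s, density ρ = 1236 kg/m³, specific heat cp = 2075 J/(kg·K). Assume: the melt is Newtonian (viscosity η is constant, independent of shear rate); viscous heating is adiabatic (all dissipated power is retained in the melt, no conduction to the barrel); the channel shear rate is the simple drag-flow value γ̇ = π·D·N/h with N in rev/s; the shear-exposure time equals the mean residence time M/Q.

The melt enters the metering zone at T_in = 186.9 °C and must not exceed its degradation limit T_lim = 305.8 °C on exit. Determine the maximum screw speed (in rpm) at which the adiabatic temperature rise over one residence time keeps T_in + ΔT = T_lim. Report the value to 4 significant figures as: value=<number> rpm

value=82.67 rpm

Throughput in SI: Q_s = 290.2 kg/h ÷ 3600 s/h = 0.0806111 kg/s
Mean residence time: t_res = M/Q_s = 14.01 kg / 0.0806111 kg/s = 173.797 s
Geometry in SI: D = 114.1 mm → 0.1141 m, h = 6.49 mm → 0.00649 m
ΔT_a = T_lim − T_in = 305.8 °C − 186.9 °C = 118.9 K
γ̇_max² = ΔT_a·ρ·cp/(η·t_res) = 118.9·1236·2075/(303·173.797) = 5790.72 s⁻²
Take the square root: γ̇_max = √(5790.72) = 76.0968 s⁻¹
N_max = γ̇_max h / (πD) = 76.0968·0.00649/(π·0.1141) = 1.37777 rev/s → ×60 = 82.666 rpm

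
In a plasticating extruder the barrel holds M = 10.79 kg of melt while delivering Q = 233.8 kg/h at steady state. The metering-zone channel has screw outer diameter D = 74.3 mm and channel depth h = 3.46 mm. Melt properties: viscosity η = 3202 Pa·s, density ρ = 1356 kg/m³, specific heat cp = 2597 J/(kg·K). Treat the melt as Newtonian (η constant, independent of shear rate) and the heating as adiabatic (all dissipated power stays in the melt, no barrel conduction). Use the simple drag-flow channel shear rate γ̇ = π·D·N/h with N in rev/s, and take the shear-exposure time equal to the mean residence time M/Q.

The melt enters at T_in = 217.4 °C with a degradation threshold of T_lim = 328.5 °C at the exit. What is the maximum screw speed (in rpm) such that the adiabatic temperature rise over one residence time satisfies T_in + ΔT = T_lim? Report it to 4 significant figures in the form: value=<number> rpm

Q_s = Q / 3600 = 233.8 / 3600 = 0.0649444 kg/s
Mean residence time: t_res = M/Q_s = 10.79 kg / 0.0649444 kg/s = 166.142 s
Convert to metres: D = 0.0743 m, h = 0.00346 m
ΔT_a = T_lim − T_in = 328.5 − 217.4 = 111.1 K
γ̇_max² = ΔT_a·ρ·cp / (η·t_res) = [111.1 × 1356 × 2597] / [3202 × 166.142] = 735.436 s⁻²
γ̇_max = √735.436 = 27.1189 s⁻¹
Solve γ̇ = πDN/h for N: N_max = γ̇_max·h/(π·D) = 27.1189 × 0.00346 / (π × 0.0743) = 0.401985 rev/s = 24.1191 rpm

value=24.12 rpm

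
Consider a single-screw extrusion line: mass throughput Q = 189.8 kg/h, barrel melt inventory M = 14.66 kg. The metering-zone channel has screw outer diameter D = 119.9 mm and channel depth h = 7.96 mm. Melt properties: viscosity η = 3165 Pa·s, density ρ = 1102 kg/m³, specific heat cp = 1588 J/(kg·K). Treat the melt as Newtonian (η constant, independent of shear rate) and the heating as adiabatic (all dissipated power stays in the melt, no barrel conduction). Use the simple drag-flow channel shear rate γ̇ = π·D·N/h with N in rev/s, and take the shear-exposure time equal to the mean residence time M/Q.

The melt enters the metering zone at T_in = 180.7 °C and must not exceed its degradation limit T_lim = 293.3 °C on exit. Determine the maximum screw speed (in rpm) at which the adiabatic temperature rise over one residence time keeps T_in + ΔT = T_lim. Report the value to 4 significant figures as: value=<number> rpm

Convert throughput: Q = 189.8 kg/h = 189.8/3600 = 0.0527222 kg/s
Mean residence time: t_res = M/Q_s = 14.66 kg / 0.0527222 kg/s = 278.061 s
D = 119.9 mm = 0.1199 m;  h = 7.96 mm = 0.00796 m
ΔT_a = T_lim − T_in = 293.3 °C − 180.7 °C = 112.6 K
Invert ΔT = ηγ̇²t_res/(ρcp) for γ̇: γ̇_max² = ΔT_a ρ cp / (η t_res) = 112.6·1102·1588 / (3165·278.061) = 223.901 s⁻²
γ̇_max = √223.901 = 14.9633 s⁻¹
N_max = γ̇_max h / (πD) = 14.9633·0.00796/(π·0.1199) = 0.316208 rev/s → ×60 = 18.9725 rpm

value=18.97 rpm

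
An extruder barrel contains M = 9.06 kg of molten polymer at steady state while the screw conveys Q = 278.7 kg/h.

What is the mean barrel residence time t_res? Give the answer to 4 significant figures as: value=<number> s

Q_s = Q / 3600 = 278.7 / 3600 = 0.0774167 kg/s
Mean residence time: t_res = M/Q_s = 9.06 kg / 0.0774167 kg/s = 117.029 s

value=117.0 s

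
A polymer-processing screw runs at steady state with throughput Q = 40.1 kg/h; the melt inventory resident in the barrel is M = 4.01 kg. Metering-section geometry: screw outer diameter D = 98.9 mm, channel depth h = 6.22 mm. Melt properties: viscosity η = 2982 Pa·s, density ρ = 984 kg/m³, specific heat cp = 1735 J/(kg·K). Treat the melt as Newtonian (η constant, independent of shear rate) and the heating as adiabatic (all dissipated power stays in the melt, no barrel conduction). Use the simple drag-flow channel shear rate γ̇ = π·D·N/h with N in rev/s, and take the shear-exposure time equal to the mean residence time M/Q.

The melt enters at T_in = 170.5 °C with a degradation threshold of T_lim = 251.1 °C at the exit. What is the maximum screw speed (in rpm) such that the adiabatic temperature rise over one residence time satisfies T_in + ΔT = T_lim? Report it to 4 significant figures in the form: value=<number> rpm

Throughput in SI: Q_s = 40.1 kg/h ÷ 3600 s/h = 0.0111389 kg/s
t_res = M / Q_s = 4.01 / 0.0111389 = 360 s
Geometry in SI: D = 98.9 mm → 0.0989 m, h = 6.22 mm → 0.00622 m
Allowable rise: ΔT_a = T_lim − T_in = 251.1 − 170.5 = 80.6 K
γ̇_max² = ΔT_a·ρ·cp / (η·t_res) = [80.6 × 984 × 1735] / [2982 × 360] = 128.18 s⁻²
γ̇_max = sqrt(128.18) = 11.3217 s⁻¹
N_max = γ̇_max h / (πD) = 11.3217·0.00622/(π·0.0989) = 0.226649 rev/s → ×60 = 13.5989 rpm

value=13.60 rpm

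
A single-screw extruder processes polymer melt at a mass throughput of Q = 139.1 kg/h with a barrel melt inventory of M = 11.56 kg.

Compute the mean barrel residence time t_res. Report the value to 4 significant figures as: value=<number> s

value=299.2 s

Convert throughput: Q = 139.1 kg/h = 139.1/3600 = 0.0386389 kg/s
t_res = M / Q_s = 11.56 ÷ 0.0386389 = 299.18 s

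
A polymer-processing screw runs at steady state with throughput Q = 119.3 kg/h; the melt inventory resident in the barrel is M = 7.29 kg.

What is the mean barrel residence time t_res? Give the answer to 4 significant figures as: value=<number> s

Throughput in SI: Q_s = 119.3 kg/h ÷ 3600 s/h = 0.0331389 kg/s
t_res = M / Q_s = 7.29 ÷ 0.0331389 = 219.983 s

value=220.0 s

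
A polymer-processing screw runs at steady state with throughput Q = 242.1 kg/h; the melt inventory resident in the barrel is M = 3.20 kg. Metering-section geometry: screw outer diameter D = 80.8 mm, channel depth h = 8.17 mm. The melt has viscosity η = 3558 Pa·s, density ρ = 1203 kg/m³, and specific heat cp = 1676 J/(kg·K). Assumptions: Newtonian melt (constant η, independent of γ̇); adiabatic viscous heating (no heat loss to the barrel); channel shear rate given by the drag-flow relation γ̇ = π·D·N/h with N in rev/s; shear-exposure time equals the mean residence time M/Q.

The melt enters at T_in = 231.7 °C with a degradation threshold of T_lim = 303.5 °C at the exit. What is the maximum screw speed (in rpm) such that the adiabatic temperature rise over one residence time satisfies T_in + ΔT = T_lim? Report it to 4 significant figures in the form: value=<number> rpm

Q_s = Q / 3600 = 242.1 / 3600 = 0.06725 kg/s
t_res = M / Q_s = 3.20 ÷ 0.06725 = 47.5836 s
Geometry in SI: D = 80.8 mm → 0.0808 m, h = 8.17 mm → 0.00817 m
Allowable rise: ΔT_a = T_lim − T_in = 303.5 − 231.7 = 71.8 K
γ̇_max² = ΔT_a·ρ·cp/(η·t_res) = 71.8·1203·1676/(3558·47.5836) = 855.068 s⁻²
γ̇_max = √855.068 = 29.2415 s⁻¹
Solve γ̇ = πDN/h for N: N_max = γ̇_max·h/(π·D) = 29.2415 × 0.00817 / (π × 0.0808) = 0.941155 rev/s = 56.4693 rpm

value=56.47 rpm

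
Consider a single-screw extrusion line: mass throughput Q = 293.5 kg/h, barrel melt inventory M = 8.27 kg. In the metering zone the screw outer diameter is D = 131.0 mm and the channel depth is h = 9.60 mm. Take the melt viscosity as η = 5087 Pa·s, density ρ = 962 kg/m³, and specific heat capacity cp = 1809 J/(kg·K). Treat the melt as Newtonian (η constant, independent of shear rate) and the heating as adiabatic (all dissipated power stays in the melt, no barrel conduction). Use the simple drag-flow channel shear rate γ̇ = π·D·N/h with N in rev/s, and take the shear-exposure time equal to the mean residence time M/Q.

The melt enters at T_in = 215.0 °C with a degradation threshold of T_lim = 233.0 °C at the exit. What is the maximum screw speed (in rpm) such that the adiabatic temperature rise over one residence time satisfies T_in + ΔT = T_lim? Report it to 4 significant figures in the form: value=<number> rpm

value=10.90 rpm

Convert throughput: Q = 293.5 kg/h = 293.5/3600 = 0.0815278 kg/s
Mean residence time: t_res = M/Q_s = 8.27 kg / 0.0815278 kg/s = 101.438 s
Geometry in SI: D = 131.0 mm → 0.131 m, h = 9.60 mm → 0.0096 m
Allowable rise: ΔT_a = T_lim − T_in = 233.0 − 215.0 = 18 K
γ̇_max² = ΔT_a·ρ·cp/(η·t_res) = 18·962·1809/(5087·101.438) = 60.705 s⁻²
Take the square root: γ̇_max = √(60.705) = 7.79134 s⁻¹
Solve γ̇ = πDN/h for N: N_max = γ̇_max·h/(π·D) = 7.79134 × 0.0096 / (π × 0.131) = 0.181745 rev/s = 10.9047 rpm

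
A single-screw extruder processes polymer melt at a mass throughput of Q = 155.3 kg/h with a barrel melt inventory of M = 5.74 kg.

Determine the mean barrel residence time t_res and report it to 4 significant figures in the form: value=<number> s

Convert throughput: Q = 155.3 kg/h = 155.3/3600 = 0.0431389 kg/s
t_res = M / Q_s = 5.74 / 0.0431389 = 133.059 s

value=133.1 s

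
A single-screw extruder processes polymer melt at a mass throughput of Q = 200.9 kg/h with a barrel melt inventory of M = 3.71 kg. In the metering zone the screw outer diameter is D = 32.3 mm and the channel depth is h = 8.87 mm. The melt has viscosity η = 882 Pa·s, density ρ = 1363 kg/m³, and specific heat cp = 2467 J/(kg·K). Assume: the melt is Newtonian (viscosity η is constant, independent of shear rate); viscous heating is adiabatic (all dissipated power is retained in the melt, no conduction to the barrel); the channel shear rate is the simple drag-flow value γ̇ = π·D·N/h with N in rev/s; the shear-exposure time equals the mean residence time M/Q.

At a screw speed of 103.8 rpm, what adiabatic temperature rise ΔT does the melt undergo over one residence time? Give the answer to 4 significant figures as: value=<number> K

Convert throughput: Q = 200.9 kg/h = 200.9/3600 = 0.0558056 kg/s
t_res = M / Q_s = 3.71 ÷ 0.0558056 = 66.4808 s
D = 32.3 mm = 0.0323 m;  h = 8.87 mm = 0.00887 m;  N = 103.8 rpm / 60 = 1.73 rev/s
Shear rate: γ̇ = πDN/h = π·0.0323·1.73/0.00887 = 19.7913 s⁻¹
Adiabatic rise: ΔT = η γ̇² t_res / (ρ cp) = 882·(19.7913)²·66.4808 / (1363·2467) = 6.83046 K

value=6.830 K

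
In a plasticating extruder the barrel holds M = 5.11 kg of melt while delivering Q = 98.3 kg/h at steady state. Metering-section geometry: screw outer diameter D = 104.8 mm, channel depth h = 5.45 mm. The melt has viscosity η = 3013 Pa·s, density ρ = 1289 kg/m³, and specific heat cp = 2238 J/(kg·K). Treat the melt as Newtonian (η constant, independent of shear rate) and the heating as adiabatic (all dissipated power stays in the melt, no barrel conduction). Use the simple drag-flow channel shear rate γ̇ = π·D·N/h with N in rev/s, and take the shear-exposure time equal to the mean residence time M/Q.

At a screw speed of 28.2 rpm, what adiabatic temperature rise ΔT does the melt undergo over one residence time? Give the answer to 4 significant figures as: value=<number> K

Throughput in SI: Q_s = 98.3 kg/h ÷ 3600 s/h = 0.0273056 kg/s
t_res = M / Q_s = 5.11 / 0.0273056 = 187.141 s
Convert to SI: D = 0.1048 m, h = 0.00545 m, N = 28.2/60 = 0.47 rev/s
Shear rate: γ̇ = πDN/h = π·0.1048·0.47/0.00545 = 28.3931 s⁻¹
ΔT = η·γ̇²·t_res/(ρ·cp) = [3013 × 28.3931² × 187.141] / [1289 × 2238] = 157.573 K

value=157.6 K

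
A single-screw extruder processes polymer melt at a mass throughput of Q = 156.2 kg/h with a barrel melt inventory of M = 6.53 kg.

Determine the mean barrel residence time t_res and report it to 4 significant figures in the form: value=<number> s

Convert throughput: Q = 156.2 kg/h = 156.2/3600 = 0.0433889 kg/s
Mean residence time: t_res = M/Q_s = 6.53 kg / 0.0433889 kg/s = 150.499 s

value=150.5 s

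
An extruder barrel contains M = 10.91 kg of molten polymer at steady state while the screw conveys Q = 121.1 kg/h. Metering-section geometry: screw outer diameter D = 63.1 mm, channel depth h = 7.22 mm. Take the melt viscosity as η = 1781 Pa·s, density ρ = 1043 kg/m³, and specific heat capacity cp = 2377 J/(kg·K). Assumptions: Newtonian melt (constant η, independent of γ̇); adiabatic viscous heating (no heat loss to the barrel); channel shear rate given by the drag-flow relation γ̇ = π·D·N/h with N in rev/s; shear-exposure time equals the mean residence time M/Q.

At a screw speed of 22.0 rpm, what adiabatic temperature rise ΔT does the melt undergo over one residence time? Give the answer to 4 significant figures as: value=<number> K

value=23.61 K

Q_s = Q / 3600 = 121.1 / 3600 = 0.0336389 kg/s
Mean residence time: t_res = M/Q_s = 10.91 kg / 0.0336389 kg/s = 324.327 s
Convert to SI: D = 0.0631 m, h = 0.00722 m, N = 22.0/60 = 0.366667 rev/s
γ̇ = π D N / h = (π)(0.0631)(0.366667) / 0.00722 = 10.0673 s⁻¹
Adiabatic rise: ΔT = η γ̇² t_res / (ρ cp) = 1781·(10.0673)²·324.327 / (1043·2377) = 23.6135 K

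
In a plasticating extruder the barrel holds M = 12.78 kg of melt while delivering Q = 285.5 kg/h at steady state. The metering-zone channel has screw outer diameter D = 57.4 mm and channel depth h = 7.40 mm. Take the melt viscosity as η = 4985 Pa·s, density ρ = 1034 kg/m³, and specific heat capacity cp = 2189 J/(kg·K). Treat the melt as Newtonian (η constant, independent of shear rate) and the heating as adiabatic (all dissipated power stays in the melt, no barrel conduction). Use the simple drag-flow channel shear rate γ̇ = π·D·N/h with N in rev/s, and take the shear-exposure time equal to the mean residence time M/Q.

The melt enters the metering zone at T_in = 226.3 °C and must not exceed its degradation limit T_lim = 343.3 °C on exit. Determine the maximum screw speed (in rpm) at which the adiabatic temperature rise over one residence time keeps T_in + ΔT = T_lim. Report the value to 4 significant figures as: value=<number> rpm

value=44.70 rpm

Throughput in SI: Q_s = 285.5 kg/h ÷ 3600 s/h = 0.0793056 kg/s
t_res = M / Q_s = 12.78 / 0.0793056 = 161.149 s
Convert to metres: D = 0.0574 m, h = 0.0074 m
Allowable rise: ΔT_a = T_lim − T_in = 343.3 − 226.3 = 117 K
γ̇_max² = ΔT_a·ρ·cp / (η·t_res) = [117 × 1034 × 2189] / [4985 × 161.149] = 329.655 s⁻²
γ̇_max = sqrt(329.655) = 18.1564 s⁻¹
Solve γ̇ = πDN/h for N: N_max = γ̇_max·h/(π·D) = 18.1564 × 0.0074 / (π × 0.0574) = 0.745075 rev/s = 44.7045 rpm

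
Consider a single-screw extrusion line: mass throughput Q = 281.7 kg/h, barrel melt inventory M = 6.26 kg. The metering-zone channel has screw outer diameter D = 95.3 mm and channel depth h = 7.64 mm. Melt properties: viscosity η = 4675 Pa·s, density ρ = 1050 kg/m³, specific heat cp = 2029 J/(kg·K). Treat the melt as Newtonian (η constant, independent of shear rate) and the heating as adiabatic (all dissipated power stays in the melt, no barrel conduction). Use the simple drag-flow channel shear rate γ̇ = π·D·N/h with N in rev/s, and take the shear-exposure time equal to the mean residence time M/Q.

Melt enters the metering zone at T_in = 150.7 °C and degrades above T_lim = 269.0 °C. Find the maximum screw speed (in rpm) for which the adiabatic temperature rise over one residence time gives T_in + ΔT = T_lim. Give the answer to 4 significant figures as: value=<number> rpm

Convert throughput: Q = 281.7 kg/h = 281.7/3600 = 0.07825 kg/s
Mean residence time: t_res = M/Q_s = 6.26 kg / 0.07825 kg/s = 80 s
Geometry in SI: D = 95.3 mm → 0.0953 m, h = 7.64 mm → 0.00764 m
ΔT_a = T_lim − T_in = 269.0 °C − 150.7 °C = 118.3 K
γ̇_max² = ΔT_a·ρ·cp/(η·t_res) = 118.3·1050·2029/(4675·80) = 673.883 s⁻²
Take the square root: γ̇_max = √(673.883) = 25.9593 s⁻¹
Solve γ̇ = πDN/h for N: N_max = γ̇_max·h/(π·D) = 25.9593 × 0.00764 / (π × 0.0953) = 0.662434 rev/s = 39.7461 rpm

value=39.75 rpm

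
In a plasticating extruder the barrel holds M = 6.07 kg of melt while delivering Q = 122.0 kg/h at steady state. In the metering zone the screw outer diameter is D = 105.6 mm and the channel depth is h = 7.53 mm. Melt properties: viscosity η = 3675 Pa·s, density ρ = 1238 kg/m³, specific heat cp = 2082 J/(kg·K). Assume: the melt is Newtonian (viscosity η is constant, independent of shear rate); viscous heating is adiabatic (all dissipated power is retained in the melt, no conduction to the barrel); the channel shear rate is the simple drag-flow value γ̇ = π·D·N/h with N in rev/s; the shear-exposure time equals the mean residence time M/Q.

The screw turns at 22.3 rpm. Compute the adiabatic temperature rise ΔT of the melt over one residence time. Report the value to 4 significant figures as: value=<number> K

value=68.48 K

Convert throughput: Q = 122.0 kg/h = 122.0/3600 = 0.0338889 kg/s
Mean residence time: t_res = M/Q_s = 6.07 kg / 0.0338889 kg/s = 179.115 s
Geometry in metres: D = 105.6 mm → 0.1056 m, h = 7.53 mm → 0.00753 m; screw speed N = 22.3 rpm = 0.371667 rev/s
γ̇ = π D N / h = (π)(0.1056)(0.371667) / 0.00753 = 16.3747 s⁻¹
ΔT = η·γ̇²·t_res/(ρ·cp) = [3675 × 16.3747² × 179.115] / [1238 × 2082] = 68.475 K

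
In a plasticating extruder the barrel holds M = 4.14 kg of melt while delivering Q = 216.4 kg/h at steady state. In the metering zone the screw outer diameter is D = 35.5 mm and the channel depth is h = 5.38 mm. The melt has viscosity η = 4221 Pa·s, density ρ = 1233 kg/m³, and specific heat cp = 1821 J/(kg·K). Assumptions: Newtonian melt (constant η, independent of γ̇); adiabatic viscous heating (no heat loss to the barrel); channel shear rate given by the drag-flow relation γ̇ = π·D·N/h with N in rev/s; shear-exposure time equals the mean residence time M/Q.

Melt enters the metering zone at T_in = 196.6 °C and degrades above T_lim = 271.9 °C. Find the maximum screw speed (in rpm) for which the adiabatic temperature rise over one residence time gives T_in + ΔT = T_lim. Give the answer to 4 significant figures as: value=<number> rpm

Q_s = Q / 3600 = 216.4 / 3600 = 0.0601111 kg/s
Mean residence time: t_res = M/Q_s = 4.14 kg / 0.0601111 kg/s = 68.8725 s
D = 35.5 mm = 0.0355 m;  h = 5.38 mm = 0.00538 m
Allowable rise: ΔT_a = T_lim − T_in = 271.9 − 196.6 = 75.3 K
γ̇_max² = ΔT_a·ρ·cp/(η·t_res) = 75.3·1233·1821/(4221·68.8725) = 581.577 s⁻²
γ̇_max = sqrt(581.577) = 24.1159 s⁻¹
Solve γ̇ = πDN/h for N: N_max = γ̇_max·h/(π·D) = 24.1159 × 0.00538 / (π × 0.0355) = 1.16334 rev/s = 69.8005 rpm

value=69.80 rpm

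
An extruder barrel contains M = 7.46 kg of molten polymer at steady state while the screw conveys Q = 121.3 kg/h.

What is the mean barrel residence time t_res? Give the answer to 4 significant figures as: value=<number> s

value=221.4 s

Throughput in SI: Q_s = 121.3 kg/h ÷ 3600 s/h = 0.0336944 kg/s
t_res = M / Q_s = 7.46 ÷ 0.0336944 = 221.401 s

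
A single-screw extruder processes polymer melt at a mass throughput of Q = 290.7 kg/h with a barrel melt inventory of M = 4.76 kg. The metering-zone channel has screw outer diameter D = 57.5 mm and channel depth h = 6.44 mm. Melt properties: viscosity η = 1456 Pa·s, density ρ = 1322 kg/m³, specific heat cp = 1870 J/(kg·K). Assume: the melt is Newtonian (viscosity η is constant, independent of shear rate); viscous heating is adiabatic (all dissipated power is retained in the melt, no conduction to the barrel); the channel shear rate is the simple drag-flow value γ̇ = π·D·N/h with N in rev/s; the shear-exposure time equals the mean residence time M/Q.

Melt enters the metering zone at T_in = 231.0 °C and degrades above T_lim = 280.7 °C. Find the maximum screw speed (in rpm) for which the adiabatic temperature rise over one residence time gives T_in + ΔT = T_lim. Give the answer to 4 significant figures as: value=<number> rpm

Throughput in SI: Q_s = 290.7 kg/h ÷ 3600 s/h = 0.08075 kg/s
Mean residence time: t_res = M/Q_s = 4.76 kg / 0.08075 kg/s = 58.9474 s
Geometry in SI: D = 57.5 mm → 0.0575 m, h = 6.44 mm → 0.00644 m
Allowable rise: ΔT_a = T_lim − T_in = 280.7 − 231.0 = 49.7 K
Invert ΔT = ηγ̇²t_res/(ρcp) for γ̇: γ̇_max² = ΔT_a ρ cp / (η t_res) = 49.7·1322·1870 / (1456·58.9474) = 1431.54 s⁻²
Take the square root: γ̇_max = √(1431.54) = 37.8357 s⁻¹
N_max = γ̇_max·h / (π·D) = 37.8357 · 0.00644 / (π · 0.0575) = 1.34887 rev/s = 80.9322 rpm

value=80.93 rpm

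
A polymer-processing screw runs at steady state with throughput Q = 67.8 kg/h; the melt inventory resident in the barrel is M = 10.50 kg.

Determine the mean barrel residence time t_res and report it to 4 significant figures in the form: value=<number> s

Convert throughput: Q = 67.8 kg/h = 67.8/3600 = 0.0188333 kg/s
t_res = M / Q_s = 10.50 / 0.0188333 = 557.522 s

value=557.5 s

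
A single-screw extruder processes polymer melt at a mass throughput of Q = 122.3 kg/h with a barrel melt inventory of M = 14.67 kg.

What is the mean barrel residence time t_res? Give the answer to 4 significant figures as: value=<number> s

value=431.8 s

Q_s = Q / 3600 = 122.3 / 3600 = 0.0339722 kg/s
Mean residence time: t_res = M/Q_s = 14.67 kg / 0.0339722 kg/s = 431.823 s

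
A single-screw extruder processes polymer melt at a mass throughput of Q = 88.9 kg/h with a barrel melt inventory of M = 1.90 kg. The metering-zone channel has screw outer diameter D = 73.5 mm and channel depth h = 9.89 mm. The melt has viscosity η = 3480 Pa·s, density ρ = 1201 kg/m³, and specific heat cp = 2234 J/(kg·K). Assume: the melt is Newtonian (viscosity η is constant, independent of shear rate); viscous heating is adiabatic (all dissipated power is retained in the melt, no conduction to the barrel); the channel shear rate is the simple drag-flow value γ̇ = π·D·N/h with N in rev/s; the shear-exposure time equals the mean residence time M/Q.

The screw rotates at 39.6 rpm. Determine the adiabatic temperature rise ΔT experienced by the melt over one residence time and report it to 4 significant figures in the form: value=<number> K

value=23.70 K

Q_s = Q / 3600 = 88.9 / 3600 = 0.0246944 kg/s
t_res = M / Q_s = 1.90 / 0.0246944 = 76.9404 s
Convert to SI: D = 0.0735 m, h = 0.00989 m, N = 39.6/60 = 0.66 rev/s
γ̇ = π D N / h = (π)(0.0735)(0.66) / 0.00989 = 15.4094 s⁻¹
ΔT = η·γ̇²·t_res / (ρ·cp) = 3480 · (15.4094)² · 76.9404 / (1201 · 2234) = 23.6961 K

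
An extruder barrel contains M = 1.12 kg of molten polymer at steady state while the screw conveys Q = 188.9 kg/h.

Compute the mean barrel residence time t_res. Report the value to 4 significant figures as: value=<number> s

Convert throughput: Q = 188.9 kg/h = 188.9/3600 = 0.0524722 kg/s
t_res = M / Q_s = 1.12 ÷ 0.0524722 = 21.3446 s

value=21.34 s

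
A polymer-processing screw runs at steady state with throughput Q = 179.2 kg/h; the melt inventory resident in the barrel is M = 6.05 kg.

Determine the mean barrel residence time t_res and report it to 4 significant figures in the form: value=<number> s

value=121.5 s

Throughput in SI: Q_s = 179.2 kg/h ÷ 3600 s/h = 0.0497778 kg/s
t_res = M / Q_s = 6.05 ÷ 0.0497778 = 121.54 s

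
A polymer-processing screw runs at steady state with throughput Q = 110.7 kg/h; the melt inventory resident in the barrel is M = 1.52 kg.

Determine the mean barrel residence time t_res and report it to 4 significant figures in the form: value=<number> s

value=49.43 s

Throughput in SI: Q_s = 110.7 kg/h ÷ 3600 s/h = 0.03075 kg/s
t_res = M / Q_s = 1.52 ÷ 0.03075 = 49.4309 s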